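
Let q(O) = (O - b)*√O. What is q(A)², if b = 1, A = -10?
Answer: -1210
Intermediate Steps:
q(O) = √O*(-1 + O) (q(O) = (O - 1*1)*√O = (O - 1)*√O = (-1 + O)*√O = √O*(-1 + O))
q(A)² = (√(-10)*(-1 - 10))² = ((I*√10)*(-11))² = (-11*I*√10)² = -1210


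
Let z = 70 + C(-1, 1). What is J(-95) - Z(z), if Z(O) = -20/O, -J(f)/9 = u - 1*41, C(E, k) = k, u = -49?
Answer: 57530/71 ≈ 810.28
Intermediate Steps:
J(f) = 810 (J(f) = -9*(-49 - 1*41) = -9*(-49 - 41) = -9*(-90) = 810)
z = 71 (z = 70 + 1 = 71)
J(-95) - Z(z) = 810 - (-20)/71 = 810 - 1*(-20/71) = 810 + 20/71 = 57530/71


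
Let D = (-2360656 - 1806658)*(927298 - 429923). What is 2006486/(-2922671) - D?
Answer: 6057872207433796764/2922671 ≈ 2.0727e+12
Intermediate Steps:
D = -2072717800750 (D = -4167314*497375 = -2072717800750)
2006486/(-2922671) - D = 2006486/(-2922671) - 1*(-2072717800750) = 2006486*(-1/2922671) + 2072717800750 = -2006486/2922671 + 2072717800750 = 6057872207433796764/2922671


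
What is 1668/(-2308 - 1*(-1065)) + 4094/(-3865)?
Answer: -11535662/4804195 ≈ -2.4012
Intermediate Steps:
1668/(-2308 - 1*(-1065)) + 4094/(-3865) = 1668/(-2308 + 1065) + 4094*(-1/3865) = 1668/(-1243) - 4094/3865 = 1668*(-1/1243) - 4094/3865 = -1668/1243 - 4094/3865 = -11535662/4804195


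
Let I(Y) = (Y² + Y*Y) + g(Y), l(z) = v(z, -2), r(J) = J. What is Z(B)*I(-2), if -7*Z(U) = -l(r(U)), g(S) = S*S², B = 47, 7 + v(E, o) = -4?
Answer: 0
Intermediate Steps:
v(E, o) = -11 (v(E, o) = -7 - 4 = -11)
l(z) = -11
g(S) = S³
Z(U) = -11/7 (Z(U) = -(-1)*(-11)/7 = -⅐*11 = -11/7)
I(Y) = Y³ + 2*Y² (I(Y) = (Y² + Y*Y) + Y³ = (Y² + Y²) + Y³ = 2*Y² + Y³ = Y³ + 2*Y²)
Z(B)*I(-2) = -11*(-2)²*(2 - 2)/7 = -44*0/7 = -11/7*0 = 0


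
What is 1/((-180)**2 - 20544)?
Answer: 1/11856 ≈ 8.4345e-5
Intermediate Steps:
1/((-180)**2 - 20544) = 1/(32400 - 20544) = 1/11856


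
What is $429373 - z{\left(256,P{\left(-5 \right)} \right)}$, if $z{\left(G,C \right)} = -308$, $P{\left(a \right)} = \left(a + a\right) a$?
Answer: $429681$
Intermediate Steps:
$P{\left(a \right)} = 2 a^{2}$ ($P{\left(a \right)} = 2 a a = 2 a^{2}$)
$429373 - z{\left(256,P{\left(-5 \right)} \right)} = 429373 - -308 = 429373 + 308 = 429681$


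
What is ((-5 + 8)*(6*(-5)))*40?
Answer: -3600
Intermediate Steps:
((-5 + 8)*(6*(-5)))*40 = (3*(-30))*40 = -90*40 = -3600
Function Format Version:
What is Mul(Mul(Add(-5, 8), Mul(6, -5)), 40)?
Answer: -3600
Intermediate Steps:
Mul(Mul(Add(-5, 8), Mul(6, -5)), 40) = Mul(Mul(3, -30), 40) = Mul(-90, 40) = -3600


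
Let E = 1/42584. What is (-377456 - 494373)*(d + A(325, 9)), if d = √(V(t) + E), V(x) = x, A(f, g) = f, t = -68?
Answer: -283344425 - 871829*I*√30827739306/21292 ≈ -2.8334e+8 - 7.1893e+6*I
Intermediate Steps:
E = 1/42584 ≈ 2.3483e-5
d = I*√30827739306/21292 (d = √(-68 + 1/42584) = √(-2895711/42584) = I*√30827739306/21292 ≈ 8.2462*I)
(-377456 - 494373)*(d + A(325, 9)) = (-377456 - 494373)*(I*√30827739306/21292 + 325) = -871829*(325 + I*√30827739306/21292) = -283344425 - 871829*I*√30827739306/21292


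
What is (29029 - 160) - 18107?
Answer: 10762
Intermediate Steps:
(29029 - 160) - 18107 = 28869 - 18107 = 10762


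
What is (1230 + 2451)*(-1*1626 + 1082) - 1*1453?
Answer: -2003917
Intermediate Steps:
(1230 + 2451)*(-1*1626 + 1082) - 1*1453 = 3681*(-1626 + 1082) - 1453 = 3681*(-544) - 1453 = -2002464 - 1453 = -2003917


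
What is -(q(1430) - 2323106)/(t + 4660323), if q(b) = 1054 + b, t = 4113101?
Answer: 1160311/4386712 ≈ 0.26451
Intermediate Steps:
-(q(1430) - 2323106)/(t + 4660323) = -((1054 + 1430) - 2323106)/(4113101 + 4660323) = -(2484 - 2323106)/8773424 = -(-2320622)/8773424 = -1*(-1160311/4386712) = 1160311/4386712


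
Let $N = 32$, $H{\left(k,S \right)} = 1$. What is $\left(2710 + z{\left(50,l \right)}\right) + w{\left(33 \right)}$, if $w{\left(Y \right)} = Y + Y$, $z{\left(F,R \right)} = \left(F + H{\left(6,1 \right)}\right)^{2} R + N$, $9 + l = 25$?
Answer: $44424$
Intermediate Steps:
$l = 16$ ($l = -9 + 25 = 16$)
$z{\left(F,R \right)} = 32 + R \left(1 + F\right)^{2}$ ($z{\left(F,R \right)} = \left(F + 1\right)^{2} R + 32 = \left(1 + F\right)^{2} R + 32 = R \left(1 + F\right)^{2} + 32 = 32 + R \left(1 + F\right)^{2}$)
$w{\left(Y \right)} = 2 Y$
$\left(2710 + z{\left(50,l \right)}\right) + w{\left(33 \right)} = \left(2710 + \left(32 + 16 \left(1 + 50\right)^{2}\right)\right) + 2 \cdot 33 = \left(2710 + \left(32 + 16 \cdot 51^{2}\right)\right) + 66 = \left(2710 + \left(32 + 16 \cdot 2601\right)\right) + 66 = \left(2710 + \left(32 + 41616\right)\right) + 66 = \left(2710 + 41648\right) + 66 = 44358 + 66 = 44424$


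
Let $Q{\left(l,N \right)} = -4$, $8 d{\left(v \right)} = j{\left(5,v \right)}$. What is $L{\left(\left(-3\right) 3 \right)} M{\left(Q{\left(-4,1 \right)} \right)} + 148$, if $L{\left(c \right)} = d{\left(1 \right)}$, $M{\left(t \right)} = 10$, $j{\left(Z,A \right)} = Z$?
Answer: $\frac{617}{4} \approx 154.25$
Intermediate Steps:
$d{\left(v \right)} = \frac{5}{8}$ ($d{\left(v \right)} = \frac{1}{8} \cdot 5 = \frac{5}{8}$)
$L{\left(c \right)} = \frac{5}{8}$
$L{\left(\left(-3\right) 3 \right)} M{\left(Q{\left(-4,1 \right)} \right)} + 148 = \frac{5}{8} \cdot 10 + 148 = \frac{25}{4} + 148 = \frac{617}{4}$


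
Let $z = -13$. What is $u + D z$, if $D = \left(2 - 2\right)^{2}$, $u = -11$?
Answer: $-11$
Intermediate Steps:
$D = 0$ ($D = 0^{2} = 0$)
$u + D z = -11 + 0 \left(-13\right) = -11 + 0 = -11$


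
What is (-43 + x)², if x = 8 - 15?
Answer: 2500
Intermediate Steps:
x = -7
(-43 + x)² = (-43 - 7)² = (-50)² = 2500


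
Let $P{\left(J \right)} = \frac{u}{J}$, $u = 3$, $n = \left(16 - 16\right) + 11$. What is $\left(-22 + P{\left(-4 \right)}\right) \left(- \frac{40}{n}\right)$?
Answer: $\frac{910}{11} \approx 82.727$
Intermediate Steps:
$n = 11$ ($n = 0 + 11 = 11$)
$P{\left(J \right)} = \frac{3}{J}$
$\left(-22 + P{\left(-4 \right)}\right) \left(- \frac{40}{n}\right) = \left(-22 + \frac{3}{-4}\right) \left(- \frac{40}{11}\right) = \left(-22 + 3 \left(- \frac{1}{4}\right)\right) \left(\left(-40\right) \frac{1}{11}\right) = \left(-22 - \frac{3}{4}\right) \left(- \frac{40}{11}\right) = \left(- \frac{91}{4}\right) \left(- \frac{40}{11}\right) = \frac{910}{11}$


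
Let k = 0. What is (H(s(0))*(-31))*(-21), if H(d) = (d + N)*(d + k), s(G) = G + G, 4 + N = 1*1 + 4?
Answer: 0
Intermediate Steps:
N = 1 (N = -4 + (1*1 + 4) = -4 + (1 + 4) = -4 + 5 = 1)
s(G) = 2*G
H(d) = d*(1 + d) (H(d) = (d + 1)*(d + 0) = (1 + d)*d = d*(1 + d))
(H(s(0))*(-31))*(-21) = (((2*0)*(1 + 2*0))*(-31))*(-21) = ((0*(1 + 0))*(-31))*(-21) = ((0*1)*(-31))*(-21) = (0*(-31))*(-21) = 0*(-21) = 0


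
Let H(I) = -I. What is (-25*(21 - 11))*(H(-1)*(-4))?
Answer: 1000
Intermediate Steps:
(-25*(21 - 11))*(H(-1)*(-4)) = (-25*(21 - 11))*(-1*(-1)*(-4)) = (-25*10)*(1*(-4)) = -250*(-4) = 1000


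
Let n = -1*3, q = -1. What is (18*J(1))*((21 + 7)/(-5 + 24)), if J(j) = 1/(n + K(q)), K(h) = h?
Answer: -126/19 ≈ -6.6316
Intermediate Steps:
n = -3
J(j) = -1/4 (J(j) = 1/(-3 - 1) = 1/(-4) = -1/4)
(18*J(1))*((21 + 7)/(-5 + 24)) = (18*(-1/4))*((21 + 7)/(-5 + 24)) = -126/19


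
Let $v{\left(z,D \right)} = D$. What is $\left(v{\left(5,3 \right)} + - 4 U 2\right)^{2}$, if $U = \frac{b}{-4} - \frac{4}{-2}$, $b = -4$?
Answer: $441$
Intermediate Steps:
$U = 3$ ($U = - \frac{4}{-4} - \frac{4}{-2} = \left(-4\right) \left(- \frac{1}{4}\right) - -2 = 1 + 2 = 3$)
$\left(v{\left(5,3 \right)} + - 4 U 2\right)^{2} = \left(3 + \left(-4\right) 3 \cdot 2\right)^{2} = \left(3 - 24\right)^{2} = \left(-21\right)^{2} = 441$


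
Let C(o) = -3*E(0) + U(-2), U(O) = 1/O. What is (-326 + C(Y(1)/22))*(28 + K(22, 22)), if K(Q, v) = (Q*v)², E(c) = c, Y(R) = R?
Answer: -76493726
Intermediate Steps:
C(o) = -½ (C(o) = -3*0 + 1/(-2) = 0 - ½ = -½)
K(Q, v) = Q²*v²
(-326 + C(Y(1)/22))*(28 + K(22, 22)) = (-326 - ½)*(28 + 22²*22²) = -653*(28 + 484*484)/2 = -653*(28 + 234256)/2 = -653/2*234284 = -76493726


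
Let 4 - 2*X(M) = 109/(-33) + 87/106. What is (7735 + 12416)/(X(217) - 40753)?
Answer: -140976396/285085313 ≈ -0.49451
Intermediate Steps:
X(M) = 22675/6996 (X(M) = 2 - (109/(-33) + 87/106)/2 = 2 - (109*(-1/33) + 87*(1/106))/2 = 2 - (-109/33 + 87/106)/2 = 2 - ½*(-8683/3498) = 2 + 8683/6996 = 22675/6996)
(7735 + 12416)/(X(217) - 40753) = (7735 + 12416)/(22675/6996 - 40753) = 20151/(-285085313/6996) = 20151*(-6996/285085313) = -140976396/285085313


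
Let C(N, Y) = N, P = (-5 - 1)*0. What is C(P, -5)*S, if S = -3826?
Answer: 0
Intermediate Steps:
P = 0 (P = -6*0 = 0)
C(P, -5)*S = 0*(-3826) = 0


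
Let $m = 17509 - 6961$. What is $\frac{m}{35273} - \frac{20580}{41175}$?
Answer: $- \frac{19440296}{96824385} \approx -0.20078$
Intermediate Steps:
$m = 10548$ ($m = 17509 - 6961 = 10548$)
$\frac{m}{35273} - \frac{20580}{41175} = \frac{10548}{35273} - \frac{20580}{41175} = 10548 \cdot \frac{1}{35273} - \frac{1372}{2745} = \frac{10548}{35273} - \frac{1372}{2745} = - \frac{19440296}{96824385}$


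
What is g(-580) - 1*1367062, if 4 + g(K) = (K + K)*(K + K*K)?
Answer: -390918266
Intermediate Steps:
g(K) = -4 + 2*K*(K + K²) (g(K) = -4 + (K + K)*(K + K*K) = -4 + (2*K)*(K + K²) = -4 + 2*K*(K + K²))
g(-580) - 1*1367062 = (-4 + 2*(-580)² + 2*(-580)³) - 1*1367062 = (-4 + 2*336400 + 2*(-195112000)) - 1367062 = (-4 + 672800 - 390224000) - 1367062 = -389551204 - 1367062 = -390918266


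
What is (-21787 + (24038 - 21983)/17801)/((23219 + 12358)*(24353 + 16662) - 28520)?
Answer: -387828332/25974545165135 ≈ -1.4931e-5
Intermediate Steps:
(-21787 + (24038 - 21983)/17801)/((23219 + 12358)*(24353 + 16662) - 28520) = (-21787 + 2055*(1/17801))/(35577*41015 - 28520) = (-21787 + 2055/17801)/(1459190655 - 28520) = -387828332/17801/1459162135 = -387828332/17801*1/1459162135 = -387828332/25974545165135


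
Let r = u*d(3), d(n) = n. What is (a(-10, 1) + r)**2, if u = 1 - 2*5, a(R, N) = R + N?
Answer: 1296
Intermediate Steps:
a(R, N) = N + R
u = -9 (u = 1 - 10 = -9)
r = -27 (r = -9*3 = -27)
(a(-10, 1) + r)**2 = ((1 - 10) - 27)**2 = (-9 - 27)**2 = (-36)**2 = 1296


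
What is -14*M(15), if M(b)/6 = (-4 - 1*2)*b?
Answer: 7560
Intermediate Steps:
M(b) = -36*b (M(b) = 6*((-4 - 1*2)*b) = 6*((-4 - 2)*b) = 6*(-6*b) = -36*b)
-14*M(15) = -(-504)*15 = -14*(-540) = 7560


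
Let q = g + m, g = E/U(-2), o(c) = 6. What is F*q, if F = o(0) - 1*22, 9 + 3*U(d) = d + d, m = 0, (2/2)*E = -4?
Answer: -192/13 ≈ -14.769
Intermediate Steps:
E = -4
U(d) = -3 + 2*d/3 (U(d) = -3 + (d + d)/3 = -3 + (2*d)/3 = -3 + 2*d/3)
g = 12/13 (g = -4/(-3 + (⅔)*(-2)) = -4/(-3 - 4/3) = -4/(-13/3) = -4*(-3/13) = 12/13 ≈ 0.92308)
q = 12/13 (q = 12/13 + 0 = 12/13 ≈ 0.92308)
F = -16 (F = 6 - 1*22 = 6 - 22 = -16)
F*q = -16*12/13 = -192/13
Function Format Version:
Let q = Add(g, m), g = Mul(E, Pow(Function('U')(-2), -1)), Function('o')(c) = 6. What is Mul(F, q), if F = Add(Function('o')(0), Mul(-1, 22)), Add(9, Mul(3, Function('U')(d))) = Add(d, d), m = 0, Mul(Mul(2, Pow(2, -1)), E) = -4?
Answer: Rational(-192, 13) ≈ -14.769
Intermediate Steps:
E = -4
Function('U')(d) = Add(-3, Mul(Rational(2, 3), d)) (Function('U')(d) = Add(-3, Mul(Rational(1, 3), Add(d, d))) = Add(-3, Mul(Rational(1, 3), Mul(2, d))) = Add(-3, Mul(Rational(2, 3), d)))
g = Rational(12, 13) (g = Mul(-4, Pow(Add(-3, Mul(Rational(2, 3), -2)), -1)) = Mul(-4, Pow(Add(-3, Rational(-4, 3)), -1)) = Mul(-4, Pow(Rational(-13, 3), -1)) = Mul(-4, Rational(-3, 13)) = Rational(12, 13) ≈ 0.92308)
q = Rational(12, 13) (q = Add(Rational(12, 13), 0) = Rational(12, 13) ≈ 0.92308)
F = -16 (F = Add(6, Mul(-1, 22)) = Add(6, -22) = -16)
Mul(F, q) = Mul(-16, Rational(12, 13)) = Rational(-192, 13)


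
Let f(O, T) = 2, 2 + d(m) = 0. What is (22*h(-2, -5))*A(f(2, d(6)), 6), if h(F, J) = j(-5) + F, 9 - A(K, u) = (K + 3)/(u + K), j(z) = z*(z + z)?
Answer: 8844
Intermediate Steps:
j(z) = 2*z² (j(z) = z*(2*z) = 2*z²)
d(m) = -2 (d(m) = -2 + 0 = -2)
A(K, u) = 9 - (3 + K)/(K + u) (A(K, u) = 9 - (K + 3)/(u + K) = 9 - (3 + K)/(K + u))
h(F, J) = 50 + F (h(F, J) = 2*(-5)² + F = 2*25 + F = 50 + F)
(22*h(-2, -5))*A(f(2, d(6)), 6) = (22*(50 - 2))*((-3 + 8*2 + 9*6)/(2 + 6)) = (22*48)*((-3 + 16 + 54)/8) = 1056*((⅛)*67) = 1056*(67/8) = 8844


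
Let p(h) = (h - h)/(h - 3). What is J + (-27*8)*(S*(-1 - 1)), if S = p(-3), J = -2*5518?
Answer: -11036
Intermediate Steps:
p(h) = 0 (p(h) = 0/(-3 + h) = 0)
J = -11036
S = 0
J + (-27*8)*(S*(-1 - 1)) = -11036 + (-27*8)*(0*(-1 - 1)) = -11036 - 0*(-2) = -11036 - 216*0 = -11036 + 0 = -11036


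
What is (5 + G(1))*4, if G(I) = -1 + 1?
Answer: 20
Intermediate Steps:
G(I) = 0
(5 + G(1))*4 = (5 + 0)*4 = 5*4 = 20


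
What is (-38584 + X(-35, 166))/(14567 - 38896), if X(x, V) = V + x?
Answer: 38453/24329 ≈ 1.5805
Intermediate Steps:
(-38584 + X(-35, 166))/(14567 - 38896) = (-38584 + (166 - 35))/(14567 - 38896) = (-38584 + 131)/(-24329) = -38453*(-1/24329) = 38453/24329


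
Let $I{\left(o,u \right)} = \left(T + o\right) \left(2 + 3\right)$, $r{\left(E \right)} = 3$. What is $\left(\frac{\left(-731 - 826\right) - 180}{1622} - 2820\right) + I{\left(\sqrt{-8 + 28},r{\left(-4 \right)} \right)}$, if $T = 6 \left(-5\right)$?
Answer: $- \frac{4819077}{1622} + 10 \sqrt{5} \approx -2948.7$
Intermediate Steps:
$T = -30$
$I{\left(o,u \right)} = -150 + 5 o$ ($I{\left(o,u \right)} = \left(-30 + o\right) \left(2 + 3\right) = \left(-30 + o\right) 5 = -150 + 5 o$)
$\left(\frac{\left(-731 - 826\right) - 180}{1622} - 2820\right) + I{\left(\sqrt{-8 + 28},r{\left(-4 \right)} \right)} = \left(\frac{\left(-731 - 826\right) - 180}{1622} - 2820\right) - \left(150 - 5 \sqrt{-8 + 28}\right) = \left(\left(\left(-731 - 826\right) - 180\right) \frac{1}{1622} - 2820\right) - \left(150 - 5 \sqrt{20}\right) = \left(\left(-1557 - 180\right) \frac{1}{1622} - 2820\right) - \left(150 - 5 \cdot 2 \sqrt{5}\right) = \left(\left(-1737\right) \frac{1}{1622} - 2820\right) - \left(150 - 10 \sqrt{5}\right) = \left(- \frac{1737}{1622} - 2820\right) - \left(150 - 10 \sqrt{5}\right) = - \frac{4575777}{1622} - \left(150 - 10 \sqrt{5}\right) = - \frac{4819077}{1622} + 10 \sqrt{5}$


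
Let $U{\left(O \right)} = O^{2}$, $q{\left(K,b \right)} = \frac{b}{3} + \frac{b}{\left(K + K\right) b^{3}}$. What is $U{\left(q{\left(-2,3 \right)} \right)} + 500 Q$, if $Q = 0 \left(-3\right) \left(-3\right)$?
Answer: $\frac{1225}{1296} \approx 0.94522$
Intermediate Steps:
$Q = 0$ ($Q = 0 \left(-3\right) = 0$)
$q{\left(K,b \right)} = \frac{b}{3} + \frac{1}{2 K b^{2}}$ ($q{\left(K,b \right)} = b \frac{1}{3} + \frac{b}{2 K b^{3}} = \frac{b}{3} + \frac{b}{2 K b^{3}} = \frac{b}{3} + b \frac{1}{2 K b^{3}} = \frac{b}{3} + \frac{1}{2 K b^{2}}$)
$U{\left(q{\left(-2,3 \right)} \right)} + 500 Q = \left(\frac{1}{3} \cdot 3 + \frac{1}{2 \left(-2\right) 9}\right)^{2} + 500 \cdot 0 = \left(1 + \frac{1}{2} \left(- \frac{1}{2}\right) \frac{1}{9}\right)^{2} + 0 = \left(1 - \frac{1}{36}\right)^{2} + 0 = \left(\frac{35}{36}\right)^{2} + 0 = \frac{1225}{1296} + 0 = \frac{1225}{1296}$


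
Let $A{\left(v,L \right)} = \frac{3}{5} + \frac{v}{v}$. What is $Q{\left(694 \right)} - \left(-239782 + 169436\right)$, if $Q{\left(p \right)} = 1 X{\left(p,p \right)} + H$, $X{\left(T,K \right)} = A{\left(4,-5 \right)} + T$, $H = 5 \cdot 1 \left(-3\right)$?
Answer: $\frac{355133}{5} \approx 71027.0$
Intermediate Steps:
$A{\left(v,L \right)} = \frac{8}{5}$ ($A{\left(v,L \right)} = 3 \cdot \frac{1}{5} + 1 = \frac{3}{5} + 1 = \frac{8}{5}$)
$H = -15$ ($H = 5 \left(-3\right) = -15$)
$X{\left(T,K \right)} = \frac{8}{5} + T$
$Q{\left(p \right)} = - \frac{67}{5} + p$ ($Q{\left(p \right)} = 1 \left(\frac{8}{5} + p\right) - 15 = \left(\frac{8}{5} + p\right) - 15 = - \frac{67}{5} + p$)
$Q{\left(694 \right)} - \left(-239782 + 169436\right) = \left(- \frac{67}{5} + 694\right) - \left(-239782 + 169436\right) = \frac{3403}{5} - -70346 = \frac{3403}{5} + 70346 = \frac{355133}{5}$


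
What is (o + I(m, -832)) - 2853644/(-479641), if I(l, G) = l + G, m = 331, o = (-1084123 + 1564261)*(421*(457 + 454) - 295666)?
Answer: 20234770690345673/479641 ≈ 4.2187e+10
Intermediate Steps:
o = 42187325370 (o = 480138*(421*911 - 295666) = 480138*(383531 - 295666) = 480138*87865 = 42187325370)
I(l, G) = G + l
(o + I(m, -832)) - 2853644/(-479641) = (42187325370 + (-832 + 331)) - 2853644/(-479641) = (42187325370 - 501) - 2853644*(-1/479641) = 42187324869 + 2853644/479641 = 20234770690345673/479641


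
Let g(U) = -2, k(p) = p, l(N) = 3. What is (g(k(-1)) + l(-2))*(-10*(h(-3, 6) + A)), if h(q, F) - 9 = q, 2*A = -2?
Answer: -50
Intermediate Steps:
A = -1 (A = (½)*(-2) = -1)
h(q, F) = 9 + q
(g(k(-1)) + l(-2))*(-10*(h(-3, 6) + A)) = (-2 + 3)*(-10*((9 - 3) - 1)) = 1*(-10*(6 - 1)) = 1*(-10*5) = 1*(-50) = -50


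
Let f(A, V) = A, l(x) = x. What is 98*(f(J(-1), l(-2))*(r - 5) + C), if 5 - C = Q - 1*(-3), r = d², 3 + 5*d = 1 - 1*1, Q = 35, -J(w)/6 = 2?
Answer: 55566/25 ≈ 2222.6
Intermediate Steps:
J(w) = -12 (J(w) = -6*2 = -12)
d = -⅗ (d = -⅗ + (1 - 1*1)/5 = -⅗ + (1 - 1)/5 = -⅗ + (⅕)*0 = -⅗ + 0 = -⅗ ≈ -0.60000)
r = 9/25 (r = (-⅗)² = 9/25 ≈ 0.36000)
C = -33 (C = 5 - (35 - 1*(-3)) = 5 - (35 + 3) = 5 - 1*38 = 5 - 38 = -33)
98*(f(J(-1), l(-2))*(r - 5) + C) = 98*(-12*(9/25 - 5) - 33) = 98*(-12*(-116/25) - 33) = 98*(1392/25 - 33) = 98*(567/25) = 55566/25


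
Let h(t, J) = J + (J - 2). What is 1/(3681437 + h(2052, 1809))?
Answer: 1/3685053 ≈ 2.7137e-7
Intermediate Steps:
h(t, J) = -2 + 2*J (h(t, J) = J + (-2 + J) = -2 + 2*J)
1/(3681437 + h(2052, 1809)) = 1/(3681437 + (-2 + 2*1809)) = 1/(3681437 + (-2 + 3618)) = 1/(3681437 + 3616) = 1/3685053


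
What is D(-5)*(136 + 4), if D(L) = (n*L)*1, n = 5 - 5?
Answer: 0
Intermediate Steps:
n = 0
D(L) = 0 (D(L) = (0*L)*1 = 0*1 = 0)
D(-5)*(136 + 4) = 0*(136 + 4) = 0*140 = 0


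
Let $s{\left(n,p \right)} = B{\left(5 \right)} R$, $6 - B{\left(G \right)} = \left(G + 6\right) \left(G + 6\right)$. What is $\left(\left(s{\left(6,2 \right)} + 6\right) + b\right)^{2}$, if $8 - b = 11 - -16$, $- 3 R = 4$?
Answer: $\frac{177241}{9} \approx 19693.0$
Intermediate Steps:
$B{\left(G \right)} = 6 - \left(6 + G\right)^{2}$ ($B{\left(G \right)} = 6 - \left(G + 6\right) \left(G + 6\right) = 6 - \left(6 + G\right) \left(6 + G\right) = 6 - \left(6 + G\right)^{2}$)
$R = - \frac{4}{3}$ ($R = \left(- \frac{1}{3}\right) 4 = - \frac{4}{3} \approx -1.3333$)
$s{\left(n,p \right)} = \frac{460}{3}$ ($s{\left(n,p \right)} = \left(6 - \left(6 + 5\right)^{2}\right) \left(- \frac{4}{3}\right) = \left(6 - 11^{2}\right) \left(- \frac{4}{3}\right) = \left(6 - 121\right) \left(- \frac{4}{3}\right) = \left(-115\right) \left(- \frac{4}{3}\right) = \frac{460}{3}$)
$b = -19$ ($b = 8 - \left(11 - -16\right) = 8 - \left(11 + 16\right) = 8 - 27 = -19$)
$\left(\left(s{\left(6,2 \right)} + 6\right) + b\right)^{2} = \left(\left(\frac{460}{3} + 6\right) - 19\right)^{2} = \left(\frac{478}{3} - 19\right)^{2} = \left(\frac{421}{3}\right)^{2} = \frac{177241}{9}$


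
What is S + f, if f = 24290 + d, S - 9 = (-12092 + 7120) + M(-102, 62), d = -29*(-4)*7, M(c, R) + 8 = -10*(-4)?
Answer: 20171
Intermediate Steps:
M(c, R) = 32 (M(c, R) = -8 - 10*(-4) = -8 + 40 = 32)
d = 812 (d = 116*7 = 812)
S = -4931 (S = 9 + ((-12092 + 7120) + 32) = 9 + (-4972 + 32) = 9 - 4940 = -4931)
f = 25102 (f = 24290 + 812 = 25102)
S + f = -4931 + 25102 = 20171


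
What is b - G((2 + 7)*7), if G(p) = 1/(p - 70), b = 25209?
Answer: 176464/7 ≈ 25209.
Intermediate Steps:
G(p) = 1/(-70 + p)
b - G((2 + 7)*7) = 25209 - 1/(-70 + (2 + 7)*7) = 25209 - 1/(-70 + 9*7) = 25209 - 1/(-70 + 63) = 25209 - 1/(-7) = 25209 - 1*(-1/7) = 25209 + 1/7 = 176464/7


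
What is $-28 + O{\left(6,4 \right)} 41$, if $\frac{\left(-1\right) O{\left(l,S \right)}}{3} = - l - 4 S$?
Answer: $2678$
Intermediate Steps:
$O{\left(l,S \right)} = 3 l + 12 S$ ($O{\left(l,S \right)} = - 3 \left(- l - 4 S\right) = 3 l + 12 S$)
$-28 + O{\left(6,4 \right)} 41 = -28 + \left(3 \cdot 6 + 12 \cdot 4\right) 41 = -28 + \left(18 + 48\right) 41 = -28 + 66 \cdot 41 = -28 + 2706 = 2678$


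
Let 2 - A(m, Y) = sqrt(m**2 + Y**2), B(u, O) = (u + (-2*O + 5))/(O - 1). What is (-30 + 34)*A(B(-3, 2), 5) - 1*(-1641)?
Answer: 1649 - 4*sqrt(29) ≈ 1627.5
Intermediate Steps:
B(u, O) = (5 + u - 2*O)/(-1 + O) (B(u, O) = (u + (5 - 2*O))/(-1 + O) = (5 + u - 2*O)/(-1 + O))
A(m, Y) = 2 - sqrt(Y**2 + m**2) (A(m, Y) = 2 - sqrt(m**2 + Y**2) = 2 - sqrt(Y**2 + m**2))
(-30 + 34)*A(B(-3, 2), 5) - 1*(-1641) = (-30 + 34)*(2 - sqrt(5**2 + ((5 - 3 - 2*2)/(-1 + 2))**2)) - 1*(-1641) = 4*(2 - sqrt(25 + ((5 - 3 - 4)/1)**2)) + 1641 = 4*(2 - sqrt(25 + (1*(-2))**2)) + 1641 = 4*(2 - sqrt(25 + (-2)**2)) + 1641 = 4*(2 - sqrt(25 + 4)) + 1641 = 4*(2 - sqrt(29)) + 1641 = (8 - 4*sqrt(29)) + 1641 = 1649 - 4*sqrt(29)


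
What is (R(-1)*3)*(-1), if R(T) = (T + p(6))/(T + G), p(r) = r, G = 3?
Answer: -15/2 ≈ -7.5000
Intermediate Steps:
R(T) = (6 + T)/(3 + T) (R(T) = (T + 6)/(T + 3) = (6 + T)/(3 + T))
(R(-1)*3)*(-1) = (((6 - 1)/(3 - 1))*3)*(-1) = ((5/2)*3)*(-1) = (15/2)*(-1) = -15/2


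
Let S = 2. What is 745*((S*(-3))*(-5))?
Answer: 22350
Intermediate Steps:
745*((S*(-3))*(-5)) = 745*((2*(-3))*(-5)) = 745*(-6*(-5)) = 745*30 = 22350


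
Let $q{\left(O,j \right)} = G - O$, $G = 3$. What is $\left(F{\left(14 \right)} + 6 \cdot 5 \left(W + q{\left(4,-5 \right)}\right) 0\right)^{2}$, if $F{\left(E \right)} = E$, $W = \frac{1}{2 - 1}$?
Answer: $196$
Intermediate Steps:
$q{\left(O,j \right)} = 3 - O$
$W = 1$ ($W = 1^{-1} = 1$)
$\left(F{\left(14 \right)} + 6 \cdot 5 \left(W + q{\left(4,-5 \right)}\right) 0\right)^{2} = \left(14 + 6 \cdot 5 \left(1 + \left(3 - 4\right)\right) 0\right)^{2} = \left(14 + 6 \cdot 5 \left(1 - 1\right) 0\right)^{2} = \left(14 + 6 \cdot 5 \cdot 0 \cdot 0\right)^{2} = \left(14 + 6 \cdot 0 \cdot 0\right)^{2} = \left(14 + 0 \cdot 0\right)^{2} = \left(14 + 0\right)^{2} = 14^{2} = 196$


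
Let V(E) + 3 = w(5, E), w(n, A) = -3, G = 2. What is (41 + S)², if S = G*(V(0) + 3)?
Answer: 1225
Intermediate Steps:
V(E) = -6 (V(E) = -3 - 3 = -6)
S = -6 (S = 2*(-6 + 3) = 2*(-3) = -6)
(41 + S)² = (41 - 6)² = 35² = 1225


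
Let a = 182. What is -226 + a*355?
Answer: 64384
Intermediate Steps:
-226 + a*355 = -226 + 182*355 = -226 + 64610 = 64384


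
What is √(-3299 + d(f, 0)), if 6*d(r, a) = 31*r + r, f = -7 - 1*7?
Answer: I*√30363/3 ≈ 58.083*I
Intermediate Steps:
f = -14 (f = -7 - 7 = -14)
d(r, a) = 16*r/3 (d(r, a) = (31*r + r)/6 = (32*r)/6 = 16*r/3)
√(-3299 + d(f, 0)) = √(-3299 + (16/3)*(-14)) = √(-3299 - 224/3) = √(-10121/3) = I*√30363/3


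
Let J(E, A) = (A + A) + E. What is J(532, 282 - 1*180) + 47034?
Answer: 47770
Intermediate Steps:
J(E, A) = E + 2*A (J(E, A) = 2*A + E = E + 2*A)
J(532, 282 - 1*180) + 47034 = (532 + 2*(282 - 1*180)) + 47034 = (532 + 2*(282 - 180)) + 47034 = (532 + 2*102) + 47034 = (532 + 204) + 47034 = 736 + 47034 = 47770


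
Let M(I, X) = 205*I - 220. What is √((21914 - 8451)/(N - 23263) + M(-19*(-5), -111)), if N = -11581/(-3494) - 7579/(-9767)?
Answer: √12130461980387966461720941201/793731172521 ≈ 138.76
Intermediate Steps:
N = 139592653/34125898 (N = -11581*(-1/3494) - 7579*(-1/9767) = 11581/3494 + 7579/9767 = 139592653/34125898 ≈ 4.0905)
M(I, X) = -220 + 205*I
√((21914 - 8451)/(N - 23263) + M(-19*(-5), -111)) = √((21914 - 8451)/(139592653/34125898 - 23263) + (-220 + 205*(-19*(-5)))) = √(13463/(-793731172521/34125898) + (-220 + 205*95)) = √(13463*(-34125898/793731172521) + (-220 + 19475)) = √(-459436964774/793731172521 + 19255) = √(15282834289927081/793731172521) = √12130461980387966461720941201/793731172521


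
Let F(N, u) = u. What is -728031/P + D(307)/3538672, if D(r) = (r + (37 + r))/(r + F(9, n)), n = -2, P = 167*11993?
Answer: -11727744554937/32263364239280 ≈ -0.36350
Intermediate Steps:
P = 2002831
D(r) = (37 + 2*r)/(-2 + r) (D(r) = (r + (37 + r))/(r - 2) = (37 + 2*r)/(-2 + r))
-728031/P + D(307)/3538672 = -728031/2002831 + ((37 + 2*307)/(-2 + 307))/3538672 = -728031*1/2002831 + ((37 + 614)/305)*(1/3538672) = -728031/2002831 + ((1/305)*651)*(1/3538672) = -728031/2002831 + (651/305)*(1/3538672) = -728031/2002831 + 651/1079294960 = -11727744554937/32263364239280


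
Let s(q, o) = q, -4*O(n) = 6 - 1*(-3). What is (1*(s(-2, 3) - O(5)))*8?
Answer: 2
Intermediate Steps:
O(n) = -9/4 (O(n) = -(6 - 1*(-3))/4 = -(6 + 3)/4 = -¼*9 = -9/4)
(1*(s(-2, 3) - O(5)))*8 = (1*(-2 - 1*(-9/4)))*8 = (1*(-2 + 9/4))*8 = (1*(¼))*8 = (¼)*8 = 2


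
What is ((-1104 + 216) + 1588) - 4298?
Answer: -3598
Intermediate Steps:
((-1104 + 216) + 1588) - 4298 = (-888 + 1588) - 4298 = 700 - 4298 = -3598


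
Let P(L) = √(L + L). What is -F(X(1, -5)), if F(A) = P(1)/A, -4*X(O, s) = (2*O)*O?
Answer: 2*√2 ≈ 2.8284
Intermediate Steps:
P(L) = √2*√L (P(L) = √(2*L) = √2*√L)
X(O, s) = -O²/2 (X(O, s) = -2*O*O/4 = -O²/2)
F(A) = √2/A (F(A) = (√2*√1)/A = (√2*1)/A = √2/A)
-F(X(1, -5)) = -√2/((-½*1²)) = -√2/((-½*1)) = -√2/(-½) = -√2*(-2) = -(-2)*√2 = 2*√2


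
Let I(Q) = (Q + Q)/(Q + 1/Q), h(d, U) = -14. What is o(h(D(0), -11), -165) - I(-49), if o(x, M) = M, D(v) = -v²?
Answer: -200566/1201 ≈ -167.00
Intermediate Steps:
I(Q) = 2*Q/(Q + 1/Q) (I(Q) = (2*Q)/(Q + 1/Q) = 2*Q/(Q + 1/Q))
o(h(D(0), -11), -165) - I(-49) = -165 - 2*(-49)²/(1 + (-49)²) = -165 - 2*2401/(1 + 2401) = -165 - 2*2401/2402 = -165 - 1*2401/1201 = -165 - 2401/1201 = -200566/1201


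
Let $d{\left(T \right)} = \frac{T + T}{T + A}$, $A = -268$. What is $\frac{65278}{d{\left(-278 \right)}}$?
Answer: $\frac{8910447}{139} \approx 64104.0$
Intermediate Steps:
$d{\left(T \right)} = \frac{2 T}{-268 + T}$ ($d{\left(T \right)} = \frac{T + T}{T - 268} = \frac{2 T}{-268 + T}$)
$\frac{65278}{d{\left(-278 \right)}} = \frac{65278}{2 \left(-278\right) \frac{1}{-268 - 278}} = \frac{65278}{2 \left(-278\right) \frac{1}{-546}} = \frac{65278}{2 \left(-278\right) \left(- \frac{1}{546}\right)} = \frac{65278}{\frac{278}{273}} = 65278 \cdot \frac{273}{278} = \frac{8910447}{139}$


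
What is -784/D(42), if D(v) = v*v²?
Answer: -2/189 ≈ -0.010582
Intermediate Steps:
D(v) = v³
-784/D(42) = -784/(42³) = -784/74088 = -784*1/74088 = -2/189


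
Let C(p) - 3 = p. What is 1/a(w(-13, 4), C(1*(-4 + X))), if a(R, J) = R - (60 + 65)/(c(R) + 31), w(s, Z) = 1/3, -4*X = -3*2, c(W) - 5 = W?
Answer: -327/1016 ≈ -0.32185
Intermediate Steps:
c(W) = 5 + W
X = 3/2 (X = -(-3)*2/4 = -¼*(-6) = 3/2 ≈ 1.5000)
w(s, Z) = ⅓
C(p) = 3 + p
a(R, J) = R - 125/(36 + R) (a(R, J) = R - (60 + 65)/((5 + R) + 31) = R - 125/(36 + R))
1/a(w(-13, 4), C(1*(-4 + X))) = 1/((-125 + (⅓)² + 36*(⅓))/(36 + ⅓)) = 1/((-125 + ⅑ + 12)/(109/3)) = 1/((3/109)*(-1016/9)) = 1/(-1016/327) = -327/1016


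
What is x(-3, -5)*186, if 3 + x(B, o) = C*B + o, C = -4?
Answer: 744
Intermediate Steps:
x(B, o) = -3 + o - 4*B (x(B, o) = -3 + (-4*B + o) = -3 + (o - 4*B) = -3 + o - 4*B)
x(-3, -5)*186 = (-3 - 5 - 4*(-3))*186 = (-3 - 5 + 12)*186 = 4*186 = 744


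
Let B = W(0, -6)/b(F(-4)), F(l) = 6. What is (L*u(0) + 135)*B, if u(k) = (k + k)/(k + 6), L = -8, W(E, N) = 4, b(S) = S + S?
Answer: 45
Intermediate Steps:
b(S) = 2*S
u(k) = 2*k/(6 + k) (u(k) = (2*k)/(6 + k) = 2*k/(6 + k))
B = ⅓ (B = 4/((2*6)) = 4/12 = 4*(1/12) = ⅓ ≈ 0.33333)
(L*u(0) + 135)*B = (-16*0/(6 + 0) + 135)*(⅓) = (-16*0/6 + 135)*(⅓) = (-8*0 + 135)*(⅓) = (0 + 135)*(⅓) = 135*(⅓) = 45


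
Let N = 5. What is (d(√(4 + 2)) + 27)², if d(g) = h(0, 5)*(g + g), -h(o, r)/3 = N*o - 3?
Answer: 2673 + 972*√6 ≈ 5053.9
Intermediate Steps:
h(o, r) = 9 - 15*o (h(o, r) = -3*(5*o - 3) = -3*(-3 + 5*o) = 9 - 15*o)
d(g) = 18*g (d(g) = (9 - 15*0)*(g + g) = (9 + 0)*(2*g) = 9*(2*g) = 18*g)
(d(√(4 + 2)) + 27)² = (18*√(4 + 2) + 27)² = (18*√6 + 27)² = (27 + 18*√6)²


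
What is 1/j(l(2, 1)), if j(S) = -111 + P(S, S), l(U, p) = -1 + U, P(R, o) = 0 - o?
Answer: -1/112 ≈ -0.0089286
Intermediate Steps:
P(R, o) = -o
j(S) = -111 - S
1/j(l(2, 1)) = 1/(-111 - (-1 + 2)) = 1/(-111 - 1*1) = 1/(-111 - 1) = 1/(-112) = -1/112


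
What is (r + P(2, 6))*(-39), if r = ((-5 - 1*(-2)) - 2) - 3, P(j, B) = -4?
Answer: 468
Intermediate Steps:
r = -8 (r = ((-5 + 2) - 2) - 3 = (-3 - 2) - 3 = -5 - 3 = -8)
(r + P(2, 6))*(-39) = (-8 - 4)*(-39) = -12*(-39) = 468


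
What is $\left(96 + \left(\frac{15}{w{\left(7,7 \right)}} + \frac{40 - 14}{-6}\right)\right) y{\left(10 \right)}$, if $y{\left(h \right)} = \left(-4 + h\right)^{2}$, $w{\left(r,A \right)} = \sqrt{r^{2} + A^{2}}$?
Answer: $3300 + \frac{270 \sqrt{2}}{7} \approx 3354.5$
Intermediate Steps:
$w{\left(r,A \right)} = \sqrt{A^{2} + r^{2}}$
$\left(96 + \left(\frac{15}{w{\left(7,7 \right)}} + \frac{40 - 14}{-6}\right)\right) y{\left(10 \right)} = \left(96 + \left(\frac{15}{\sqrt{7^{2} + 7^{2}}} + \frac{40 - 14}{-6}\right)\right) \left(-4 + 10\right)^{2} = \left(96 + \left(\frac{15}{\sqrt{49 + 49}} + \left(40 - 14\right) \left(- \frac{1}{6}\right)\right)\right) 6^{2} = \left(96 + \left(\frac{15}{\sqrt{98}} + 26 \left(- \frac{1}{6}\right)\right)\right) 36 = \left(96 - \left(\frac{13}{3} - \frac{15}{7 \sqrt{2}}\right)\right) 36 = \left(96 - \left(\frac{13}{3} - 15 \frac{\sqrt{2}}{14}\right)\right) 36 = \left(96 - \left(\frac{13}{3} - \frac{15 \sqrt{2}}{14}\right)\right) 36 = \left(\frac{275}{3} + \frac{15 \sqrt{2}}{14}\right) 36 = 3300 + \frac{270 \sqrt{2}}{7}$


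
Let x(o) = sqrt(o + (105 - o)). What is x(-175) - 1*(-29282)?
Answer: 29282 + sqrt(105) ≈ 29292.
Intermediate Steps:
x(o) = sqrt(105)
x(-175) - 1*(-29282) = sqrt(105) - 1*(-29282) = sqrt(105) + 29282 = 29282 + sqrt(105)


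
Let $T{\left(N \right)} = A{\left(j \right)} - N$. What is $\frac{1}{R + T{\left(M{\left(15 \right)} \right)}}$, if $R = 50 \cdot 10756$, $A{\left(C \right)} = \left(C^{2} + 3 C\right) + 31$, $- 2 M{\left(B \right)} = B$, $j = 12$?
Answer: $\frac{2}{1076037} \approx 1.8587 \cdot 10^{-6}$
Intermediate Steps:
$M{\left(B \right)} = - \frac{B}{2}$
$A{\left(C \right)} = 31 + C^{2} + 3 C$
$R = 537800$
$T{\left(N \right)} = 211 - N$ ($T{\left(N \right)} = \left(31 + 12^{2} + 3 \cdot 12\right) - N = \left(31 + 144 + 36\right) - N = 211 - N$)
$\frac{1}{R + T{\left(M{\left(15 \right)} \right)}} = \frac{1}{537800 + \left(211 - \left(- \frac{1}{2}\right) 15\right)} = \frac{1}{537800 + \left(211 - - \frac{15}{2}\right)} = \frac{1}{537800 + \left(211 + \frac{15}{2}\right)} = \frac{1}{537800 + \frac{437}{2}} = \frac{1}{\frac{1076037}{2}} = \frac{2}{1076037}$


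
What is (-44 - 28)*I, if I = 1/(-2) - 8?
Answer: 612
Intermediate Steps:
I = -17/2 (I = -1/2 - 8 = -17/2 ≈ -8.5000)
(-44 - 28)*I = (-44 - 28)*(-17/2) = -72*(-17/2) = 612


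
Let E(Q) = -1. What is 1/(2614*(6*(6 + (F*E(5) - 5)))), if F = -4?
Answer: 1/78420 ≈ 1.2752e-5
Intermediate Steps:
1/(2614*(6*(6 + (F*E(5) - 5)))) = 1/(2614*(6*(6 + (-4*(-1) - 5)))) = 1/(2614*(6*(6 + (4 - 5)))) = 1/(2614*(6*(6 - 1))) = 1/(2614*(6*5)) = 1/(2614*30) = 1/78420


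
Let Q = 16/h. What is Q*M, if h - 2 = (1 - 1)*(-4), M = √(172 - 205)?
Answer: 8*I*√33 ≈ 45.956*I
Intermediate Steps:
M = I*√33 (M = √(-33) = I*√33 ≈ 5.7446*I)
h = 2 (h = 2 + (1 - 1)*(-4) = 2 + 0*(-4) = 2 + 0 = 2)
Q = 8 (Q = 16/2 = 16*(½) = 8)
Q*M = 8*(I*√33) = 8*I*√33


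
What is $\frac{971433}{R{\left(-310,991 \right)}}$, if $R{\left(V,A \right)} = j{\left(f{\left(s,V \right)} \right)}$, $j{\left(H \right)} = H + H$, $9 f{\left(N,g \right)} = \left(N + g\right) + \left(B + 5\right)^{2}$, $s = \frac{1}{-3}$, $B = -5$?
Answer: $- \frac{26228691}{1862} \approx -14086.0$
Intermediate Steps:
$s = - \frac{1}{3} \approx -0.33333$
$f{\left(N,g \right)} = \frac{N}{9} + \frac{g}{9}$ ($f{\left(N,g \right)} = \frac{\left(N + g\right) + \left(-5 + 5\right)^{2}}{9} = \frac{\left(N + g\right) + 0^{2}}{9} = \frac{\left(N + g\right) + 0}{9} = \frac{N + g}{9} = \frac{N}{9} + \frac{g}{9}$)
$j{\left(H \right)} = 2 H$
$R{\left(V,A \right)} = - \frac{2}{27} + \frac{2 V}{9}$ ($R{\left(V,A \right)} = 2 \left(\frac{1}{9} \left(- \frac{1}{3}\right) + \frac{V}{9}\right) = 2 \left(- \frac{1}{27} + \frac{V}{9}\right) = - \frac{2}{27} + \frac{2 V}{9}$)
$\frac{971433}{R{\left(-310,991 \right)}} = \frac{971433}{- \frac{2}{27} + \frac{2}{9} \left(-310\right)} = \frac{971433}{- \frac{2}{27} - \frac{620}{9}} = \frac{971433}{- \frac{1862}{27}} = 971433 \left(- \frac{27}{1862}\right) = - \frac{26228691}{1862}$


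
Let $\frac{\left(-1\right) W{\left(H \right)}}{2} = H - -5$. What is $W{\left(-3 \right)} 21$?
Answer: $-84$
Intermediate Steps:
$W{\left(H \right)} = -10 - 2 H$ ($W{\left(H \right)} = - 2 \left(H - -5\right) = - 2 \left(H + 5\right) = - 2 \left(5 + H\right) = -10 - 2 H$)
$W{\left(-3 \right)} 21 = \left(-10 - -6\right) 21 = \left(-10 + 6\right) 21 = \left(-4\right) 21 = -84$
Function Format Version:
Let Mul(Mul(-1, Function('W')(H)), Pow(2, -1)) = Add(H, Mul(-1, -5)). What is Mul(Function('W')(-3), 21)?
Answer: -84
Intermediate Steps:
Function('W')(H) = Add(-10, Mul(-2, H)) (Function('W')(H) = Mul(-2, Add(H, Mul(-1, -5))) = Mul(-2, Add(H, 5)) = Mul(-2, Add(5, H)) = Add(-10, Mul(-2, H)))
Mul(Function('W')(-3), 21) = Mul(Add(-10, Mul(-2, -3)), 21) = Mul(Add(-10, 6), 21) = Mul(-4, 21) = -84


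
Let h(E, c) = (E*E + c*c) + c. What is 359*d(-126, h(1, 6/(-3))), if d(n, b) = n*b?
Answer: -135702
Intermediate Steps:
h(E, c) = c + E**2 + c**2 (h(E, c) = (E**2 + c**2) + c = c + E**2 + c**2)
d(n, b) = b*n
359*d(-126, h(1, 6/(-3))) = 359*((6/(-3) + 1**2 + (6/(-3))**2)*(-126)) = 359*((6*(-1/3) + 1 + (6*(-1/3))**2)*(-126)) = 359*((-2 + 1 + (-2)**2)*(-126)) = 359*((-2 + 1 + 4)*(-126)) = 359*(3*(-126)) = 359*(-378) = -135702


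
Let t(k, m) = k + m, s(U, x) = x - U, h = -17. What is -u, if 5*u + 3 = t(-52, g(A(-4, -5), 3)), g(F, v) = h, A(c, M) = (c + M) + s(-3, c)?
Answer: 72/5 ≈ 14.400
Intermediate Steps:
A(c, M) = 3 + M + 2*c (A(c, M) = (c + M) + (c - 1*(-3)) = (M + c) + (c + 3) = (M + c) + (3 + c) = 3 + M + 2*c)
g(F, v) = -17
u = -72/5 (u = -⅗ + (-52 - 17)/5 = -⅗ + (⅕)*(-69) = -⅗ - 69/5 = -72/5 ≈ -14.400)
-u = -1*(-72/5) = 72/5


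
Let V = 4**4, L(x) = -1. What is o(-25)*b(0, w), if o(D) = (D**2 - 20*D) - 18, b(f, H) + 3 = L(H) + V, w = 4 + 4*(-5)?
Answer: 278964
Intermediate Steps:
w = -16 (w = 4 - 20 = -16)
V = 256
b(f, H) = 252 (b(f, H) = -3 + (-1 + 256) = -3 + 255 = 252)
o(D) = -18 + D**2 - 20*D
o(-25)*b(0, w) = (-18 + (-25)**2 - 20*(-25))*252 = (-18 + 625 + 500)*252 = 1107*252 = 278964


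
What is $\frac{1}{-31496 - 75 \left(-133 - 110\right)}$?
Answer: $- \frac{1}{13271} \approx -7.5352 \cdot 10^{-5}$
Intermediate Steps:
$\frac{1}{-31496 - 75 \left(-133 - 110\right)} = \frac{1}{-31496 - -18225} = \frac{1}{-31496 + 18225} = \frac{1}{-13271} = - \frac{1}{13271}$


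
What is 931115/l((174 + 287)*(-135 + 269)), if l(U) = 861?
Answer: 931115/861 ≈ 1081.4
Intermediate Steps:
931115/l((174 + 287)*(-135 + 269)) = 931115/861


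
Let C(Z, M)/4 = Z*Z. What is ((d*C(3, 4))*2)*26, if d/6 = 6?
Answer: 67392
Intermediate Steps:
C(Z, M) = 4*Z² (C(Z, M) = 4*(Z*Z) = 4*Z²)
d = 36 (d = 6*6 = 36)
((d*C(3, 4))*2)*26 = ((36*(4*3²))*2)*26 = ((36*(4*9))*2)*26 = ((36*36)*2)*26 = (1296*2)*26 = 2592*26 = 67392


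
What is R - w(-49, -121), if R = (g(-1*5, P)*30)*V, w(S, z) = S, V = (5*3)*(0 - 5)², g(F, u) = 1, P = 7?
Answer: 11299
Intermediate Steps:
V = 375 (V = 15*(-5)² = 15*25 = 375)
R = 11250 (R = (1*30)*375 = 30*375 = 11250)
R - w(-49, -121) = 11250 - 1*(-49) = 11250 + 49 = 11299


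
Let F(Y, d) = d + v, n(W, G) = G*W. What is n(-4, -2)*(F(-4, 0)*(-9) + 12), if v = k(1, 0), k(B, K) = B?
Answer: 24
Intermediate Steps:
v = 1
F(Y, d) = 1 + d (F(Y, d) = d + 1 = 1 + d)
n(-4, -2)*(F(-4, 0)*(-9) + 12) = (-2*(-4))*((1 + 0)*(-9) + 12) = 8*(1*(-9) + 12) = 8*(-9 + 12) = 8*3 = 24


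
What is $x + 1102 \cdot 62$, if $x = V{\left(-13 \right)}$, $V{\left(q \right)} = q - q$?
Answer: $68324$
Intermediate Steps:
$V{\left(q \right)} = 0$
$x = 0$
$x + 1102 \cdot 62 = 0 + 1102 \cdot 62 = 0 + 68324 = 68324$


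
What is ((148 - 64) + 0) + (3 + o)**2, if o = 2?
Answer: 109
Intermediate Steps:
((148 - 64) + 0) + (3 + o)**2 = ((148 - 64) + 0) + (3 + 2)**2 = (84 + 0) + 5**2 = 84 + 25 = 109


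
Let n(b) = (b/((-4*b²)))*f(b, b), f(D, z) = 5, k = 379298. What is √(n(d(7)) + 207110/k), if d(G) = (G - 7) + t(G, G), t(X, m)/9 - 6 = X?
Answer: √117146459446315/14792622 ≈ 0.73168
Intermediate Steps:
t(X, m) = 54 + 9*X
d(G) = 47 + 10*G (d(G) = (G - 7) + (54 + 9*G) = (-7 + G) + (54 + 9*G) = 47 + 10*G)
n(b) = -5/(4*b) (n(b) = (b/((-4*b²)))*5 = (b*(-1/(4*b²)))*5 = -1/(4*b)*5 = -5/(4*b))
√(n(d(7)) + 207110/k) = √(-5/(4*(47 + 10*7)) + 207110/379298) = √(-5/(4*(47 + 70)) + 207110*(1/379298)) = √(-5/4/117 + 103555/189649) = √(-5/4*1/117 + 103555/189649) = √(-5/468 + 103555/189649) = √(47515495/88755732) = √117146459446315/14792622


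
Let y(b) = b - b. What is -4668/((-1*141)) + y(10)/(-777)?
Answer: 1556/47 ≈ 33.106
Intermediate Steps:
y(b) = 0
-4668/((-1*141)) + y(10)/(-777) = -4668/((-1*141)) + 0/(-777) = -4668/(-141) + 0*(-1/777) = -4668*(-1/141) + 0 = 1556/47 + 0 = 1556/47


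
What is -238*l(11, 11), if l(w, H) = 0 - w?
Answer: 2618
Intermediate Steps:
l(w, H) = -w
-238*l(11, 11) = -(-238)*11 = -238*(-11) = 2618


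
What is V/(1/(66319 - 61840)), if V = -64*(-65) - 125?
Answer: 18072765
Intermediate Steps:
V = 4035 (V = 4160 - 125 = 4035)
V/(1/(66319 - 61840)) = 4035/(1/(66319 - 61840)) = 4035/(1/4479) = 4035*4479 = 18072765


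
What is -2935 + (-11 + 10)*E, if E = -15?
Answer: -2920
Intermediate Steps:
-2935 + (-11 + 10)*E = -2935 + (-11 + 10)*(-15) = -2935 - 1*(-15) = -2935 + 15 = -2920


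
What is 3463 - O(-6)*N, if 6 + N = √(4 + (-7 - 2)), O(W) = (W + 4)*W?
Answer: 3535 - 12*I*√5 ≈ 3535.0 - 26.833*I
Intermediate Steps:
O(W) = W*(4 + W) (O(W) = (4 + W)*W = W*(4 + W))
N = -6 + I*√5 (N = -6 + √(4 + (-7 - 2)) = -6 + √(4 - 9) = -6 + √(-5) = -6 + I*√5 ≈ -6.0 + 2.2361*I)
3463 - O(-6)*N = 3463 - (-6*(4 - 6))*(-6 + I*√5) = 3463 - (-6*(-2))*(-6 + I*√5) = 3463 - 12*(-6 + I*√5) = 3463 - (-72 + 12*I*√5) = 3463 + (72 - 12*I*√5) = 3535 - 12*I*√5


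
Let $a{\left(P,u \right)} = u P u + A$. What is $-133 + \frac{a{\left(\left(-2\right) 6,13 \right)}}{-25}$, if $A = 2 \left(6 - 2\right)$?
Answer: $- \frac{261}{5} \approx -52.2$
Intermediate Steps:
$A = 8$ ($A = 2 \cdot 4 = 8$)
$a{\left(P,u \right)} = 8 + P u^{2}$ ($a{\left(P,u \right)} = u P u + 8 = P u u + 8 = P u^{2} + 8 = 8 + P u^{2}$)
$-133 + \frac{a{\left(\left(-2\right) 6,13 \right)}}{-25} = -133 + \frac{8 + \left(-2\right) 6 \cdot 13^{2}}{-25} = -133 + \left(8 - 2028\right) \left(- \frac{1}{25}\right) = -133 - - \frac{404}{5} = -133 + \frac{404}{5} = - \frac{261}{5}$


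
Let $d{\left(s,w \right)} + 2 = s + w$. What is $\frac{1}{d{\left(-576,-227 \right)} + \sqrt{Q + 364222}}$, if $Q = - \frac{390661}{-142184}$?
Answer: $- \frac{114458120}{40351855091} - \frac{6 \sqrt{204535363046546}}{40351855091} \approx -0.004963$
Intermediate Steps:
$Q = \frac{390661}{142184}$ ($Q = \left(-390661\right) \left(- \frac{1}{142184}\right) = \frac{390661}{142184} \approx 2.7476$)
$d{\left(s,w \right)} = -2 + s + w$ ($d{\left(s,w \right)} = -2 + \left(s + w\right) = -2 + s + w$)
$\frac{1}{d{\left(-576,-227 \right)} + \sqrt{Q + 364222}} = \frac{1}{\left(-2 - 576 - 227\right) + \sqrt{\frac{390661}{142184} + 364222}} = \frac{1}{-805 + \sqrt{\frac{51786931509}{142184}}} = \frac{1}{-805 + \frac{3 \sqrt{204535363046546}}{71092}}$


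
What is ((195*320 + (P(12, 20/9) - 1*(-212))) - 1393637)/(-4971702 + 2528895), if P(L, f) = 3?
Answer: 443674/814269 ≈ 0.54487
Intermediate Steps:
((195*320 + (P(12, 20/9) - 1*(-212))) - 1393637)/(-4971702 + 2528895) = ((195*320 + (3 - 1*(-212))) - 1393637)/(-4971702 + 2528895) = ((62400 + (3 + 212)) - 1393637)/(-2442807) = ((62400 + 215) - 1393637)*(-1/2442807) = (62615 - 1393637)*(-1/2442807) = -1331022*(-1/2442807) = 443674/814269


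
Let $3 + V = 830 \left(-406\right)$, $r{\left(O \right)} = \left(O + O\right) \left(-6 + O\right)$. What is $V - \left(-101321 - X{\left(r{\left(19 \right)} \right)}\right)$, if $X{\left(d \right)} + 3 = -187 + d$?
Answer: $-235358$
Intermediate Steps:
$r{\left(O \right)} = 2 O \left(-6 + O\right)$
$V = -336983$ ($V = -3 + 830 \left(-406\right) = -3 - 336980 = -336983$)
$X{\left(d \right)} = -190 + d$ ($X{\left(d \right)} = -3 + \left(-187 + d\right) = -190 + d$)
$V - \left(-101321 - X{\left(r{\left(19 \right)} \right)}\right) = -336983 + \left(\left(168133 - \left(190 - 38 \left(-6 + 19\right)\right)\right) - 66812\right) = -336983 + \left(\left(168133 - \left(190 - 494\right)\right) - 66812\right) = -336983 + \left(\left(168133 + \left(-190 + 494\right)\right) - 66812\right) = -336983 + \left(\left(168133 + 304\right) - 66812\right) = -336983 + \left(168437 - 66812\right) = -336983 + 101625 = -235358$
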